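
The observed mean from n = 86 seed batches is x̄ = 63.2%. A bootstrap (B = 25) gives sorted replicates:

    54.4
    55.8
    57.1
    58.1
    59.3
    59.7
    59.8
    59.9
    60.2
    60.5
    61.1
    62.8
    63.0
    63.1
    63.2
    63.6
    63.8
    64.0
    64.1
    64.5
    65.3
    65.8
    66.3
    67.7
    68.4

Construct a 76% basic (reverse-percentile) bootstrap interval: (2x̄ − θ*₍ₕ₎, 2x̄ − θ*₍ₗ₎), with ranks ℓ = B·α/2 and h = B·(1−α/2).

Percentile endpoints at ranks 3 and 22: θ*₍3₎ = 57.1, θ*₍22₎ = 65.8.
Basic interval reflects these around x̄:
  lower = 2 × 63.2 − 65.8 = 60.6
  upper = 2 × 63.2 − 57.1 = 69.3

(60.6, 69.3)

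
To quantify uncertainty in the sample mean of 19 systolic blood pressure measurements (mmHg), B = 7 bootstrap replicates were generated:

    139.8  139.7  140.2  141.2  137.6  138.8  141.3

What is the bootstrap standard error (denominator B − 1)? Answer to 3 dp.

SE* = 1.305

Bootstrap SE is the standard deviation of the 7 replicate means.
Mean of replicates: (139.8 + 139.7 + 140.2 + 141.2 + 137.6 + 138.8 + 141.3) / 7 = 978.6000 / 7 = 139.8000
Sum of squared deviations: (+0.0000)² + (−0.1000)² + (+0.4000)² + (+1.4000)² + (−2.2000)² + (−1.0000)² + (+1.5000)² = 10.2200
Variance = 10.2200 / 6 = 1.7033
SE* = √1.7033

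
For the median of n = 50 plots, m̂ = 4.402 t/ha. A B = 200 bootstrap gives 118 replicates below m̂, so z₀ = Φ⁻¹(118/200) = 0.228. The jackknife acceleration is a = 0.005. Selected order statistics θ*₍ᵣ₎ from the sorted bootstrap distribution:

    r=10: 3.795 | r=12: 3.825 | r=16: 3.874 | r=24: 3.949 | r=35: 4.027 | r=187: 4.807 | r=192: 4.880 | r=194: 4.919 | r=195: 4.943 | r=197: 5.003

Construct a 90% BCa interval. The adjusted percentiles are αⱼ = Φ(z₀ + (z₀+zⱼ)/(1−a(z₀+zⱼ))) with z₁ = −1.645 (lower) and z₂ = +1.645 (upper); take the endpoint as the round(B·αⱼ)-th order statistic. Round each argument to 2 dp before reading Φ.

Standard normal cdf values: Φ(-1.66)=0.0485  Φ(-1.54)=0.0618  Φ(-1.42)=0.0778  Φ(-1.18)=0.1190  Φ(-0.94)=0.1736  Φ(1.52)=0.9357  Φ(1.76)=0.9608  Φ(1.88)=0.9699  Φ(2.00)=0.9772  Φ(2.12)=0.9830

(3.949, 5.003)

Lower: z₀ + z₁ = 0.228 + (-1.645) = -1.417; 1 − a(z₀+z₁) = 1 − (0.005)(-1.417) = 1.0071; argument = 0.228 + (-1.417)/1.0071 = -1.1790 → -1.18.
α₁ = Φ(-1.18) = 0.1190; rank = round(200 × 0.1190) = 24; θ*₍24₎ = 3.949.
Upper: z₀ + z₂ = 1.873; 1 − a(z₀+z₂) = 0.9906; argument = 2.1187 → 2.12; α₂ = 0.9830; rank = 197; θ*₍197₎ = 5.003.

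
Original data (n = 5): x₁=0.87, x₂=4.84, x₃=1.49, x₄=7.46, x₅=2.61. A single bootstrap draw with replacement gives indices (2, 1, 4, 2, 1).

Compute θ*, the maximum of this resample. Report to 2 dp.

Resample values: 4.84, 0.87, 7.46, 4.84, 0.87.
Maximum = 7.46

θ* = 7.46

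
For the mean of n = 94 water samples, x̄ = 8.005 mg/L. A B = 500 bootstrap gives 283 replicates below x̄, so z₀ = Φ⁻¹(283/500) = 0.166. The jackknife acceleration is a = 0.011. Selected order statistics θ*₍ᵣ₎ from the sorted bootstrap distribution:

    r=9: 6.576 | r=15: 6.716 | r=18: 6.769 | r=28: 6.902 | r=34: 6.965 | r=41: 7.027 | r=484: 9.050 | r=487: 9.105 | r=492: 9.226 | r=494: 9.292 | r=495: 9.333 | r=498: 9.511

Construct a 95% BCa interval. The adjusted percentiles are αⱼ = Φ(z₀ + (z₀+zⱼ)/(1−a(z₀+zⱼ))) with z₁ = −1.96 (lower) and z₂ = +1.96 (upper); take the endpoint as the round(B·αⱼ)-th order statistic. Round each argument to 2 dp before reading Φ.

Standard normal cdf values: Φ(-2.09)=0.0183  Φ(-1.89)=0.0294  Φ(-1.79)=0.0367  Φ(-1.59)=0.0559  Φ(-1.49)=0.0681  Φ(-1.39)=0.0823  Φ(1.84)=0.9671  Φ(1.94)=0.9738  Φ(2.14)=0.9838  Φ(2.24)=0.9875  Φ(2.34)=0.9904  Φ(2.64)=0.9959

Lower: z₀ + z₁ = 0.166 + (-1.960) = -1.794; 1 − a(z₀+z₁) = 1 − (0.011)(-1.794) = 1.0197; argument = 0.166 + (-1.794)/1.0197 = -1.5933 → -1.59.
α₁ = Φ(-1.59) = 0.0559; rank = round(500 × 0.0559) = 28; θ*₍28₎ = 6.902.
Upper: z₀ + z₂ = 2.126; 1 − a(z₀+z₂) = 0.9766; argument = 2.3429 → 2.34; α₂ = 0.9904; rank = 495; θ*₍495₎ = 9.333.

(6.902, 9.333)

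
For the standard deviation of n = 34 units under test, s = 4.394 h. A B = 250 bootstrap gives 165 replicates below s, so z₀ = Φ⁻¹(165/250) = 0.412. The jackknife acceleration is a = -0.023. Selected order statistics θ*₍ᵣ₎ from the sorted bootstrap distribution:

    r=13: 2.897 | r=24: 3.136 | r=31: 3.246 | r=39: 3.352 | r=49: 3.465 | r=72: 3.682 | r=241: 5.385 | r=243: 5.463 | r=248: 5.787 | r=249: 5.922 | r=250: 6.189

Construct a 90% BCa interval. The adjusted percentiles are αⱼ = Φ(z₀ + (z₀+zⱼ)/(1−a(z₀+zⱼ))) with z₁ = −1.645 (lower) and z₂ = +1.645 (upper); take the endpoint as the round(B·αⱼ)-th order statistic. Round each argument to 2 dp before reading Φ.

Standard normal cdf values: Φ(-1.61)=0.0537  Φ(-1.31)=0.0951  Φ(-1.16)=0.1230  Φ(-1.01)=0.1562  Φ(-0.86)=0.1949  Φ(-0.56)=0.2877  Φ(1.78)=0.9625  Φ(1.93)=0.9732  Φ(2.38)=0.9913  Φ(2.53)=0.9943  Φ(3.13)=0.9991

Lower: z₀ + z₁ = 0.412 + (-1.645) = -1.233; 1 − a(z₀+z₁) = 1 − (-0.023)(-1.233) = 0.9716; argument = 0.412 + (-1.233)/0.9716 = -0.8570 → -0.86.
α₁ = Φ(-0.86) = 0.1949; rank = round(250 × 0.1949) = 49; θ*₍49₎ = 3.465.
Upper: z₀ + z₂ = 2.057; 1 − a(z₀+z₂) = 1.0473; argument = 2.3761 → 2.38; α₂ = 0.9913; rank = 248; θ*₍248₎ = 5.787.

(3.465, 5.787)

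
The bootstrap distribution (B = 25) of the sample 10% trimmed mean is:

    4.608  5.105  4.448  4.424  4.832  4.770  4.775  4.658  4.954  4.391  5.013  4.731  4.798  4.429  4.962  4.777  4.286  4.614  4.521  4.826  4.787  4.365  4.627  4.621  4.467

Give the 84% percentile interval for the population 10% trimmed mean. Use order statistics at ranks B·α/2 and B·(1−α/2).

(4.365, 4.962)

Sorted replicates: 4.286, 4.365, 4.391, 4.424, 4.429, 4.448, 4.467, 4.521, 4.608, 4.614, 4.621, 4.627, 4.658, 4.731, 4.770, 4.775, 4.777, 4.787, 4.798, 4.826, 4.832, 4.954, 4.962, 5.013, 5.105
α = 0.16; lower rank = 25 × 0.080 = 2; upper rank = 25 × 0.920 = 23.
The 2nd smallest replicate is 4.365; the 23rd is 4.962.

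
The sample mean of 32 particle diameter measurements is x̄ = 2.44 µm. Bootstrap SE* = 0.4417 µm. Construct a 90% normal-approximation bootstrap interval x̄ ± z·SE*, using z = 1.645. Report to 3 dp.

(1.713, 3.167)

Margin = 1.645 × 0.4417 = 0.7266
Interval: 2.44 ± 0.7266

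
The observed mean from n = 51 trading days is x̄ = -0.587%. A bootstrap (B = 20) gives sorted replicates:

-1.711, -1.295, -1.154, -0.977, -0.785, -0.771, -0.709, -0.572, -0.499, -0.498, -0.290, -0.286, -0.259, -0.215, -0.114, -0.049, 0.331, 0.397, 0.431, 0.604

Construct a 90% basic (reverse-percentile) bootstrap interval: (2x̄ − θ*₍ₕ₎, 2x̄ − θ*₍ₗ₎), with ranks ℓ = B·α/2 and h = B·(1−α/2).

Percentile endpoints at ranks 1 and 19: θ*₍1₎ = -1.711, θ*₍19₎ = 0.431.
Basic interval reflects these around x̄:
  lower = 2 × -0.587 − 0.431 = -1.605
  upper = 2 × -0.587 − -1.711 = 0.537

(-1.605, 0.537)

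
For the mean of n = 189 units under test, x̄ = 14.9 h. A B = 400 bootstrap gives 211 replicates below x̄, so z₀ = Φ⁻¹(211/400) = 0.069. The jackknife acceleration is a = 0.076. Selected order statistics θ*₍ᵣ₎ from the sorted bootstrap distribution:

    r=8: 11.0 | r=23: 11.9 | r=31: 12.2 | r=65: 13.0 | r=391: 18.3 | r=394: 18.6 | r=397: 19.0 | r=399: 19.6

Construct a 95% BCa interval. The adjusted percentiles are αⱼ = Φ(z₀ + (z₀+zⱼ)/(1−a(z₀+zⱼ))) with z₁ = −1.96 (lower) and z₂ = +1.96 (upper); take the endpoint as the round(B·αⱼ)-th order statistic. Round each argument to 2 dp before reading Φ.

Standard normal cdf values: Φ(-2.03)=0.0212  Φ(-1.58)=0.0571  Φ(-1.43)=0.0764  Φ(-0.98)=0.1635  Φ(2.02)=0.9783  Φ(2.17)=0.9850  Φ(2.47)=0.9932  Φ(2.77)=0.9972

(11.9, 19.0)

Lower: z₀ + z₁ = 0.069 + (-1.960) = -1.891; 1 − a(z₀+z₁) = 1 − (0.076)(-1.891) = 1.1437; argument = 0.069 + (-1.891)/1.1437 = -1.5844 → -1.58.
α₁ = Φ(-1.58) = 0.0571; rank = round(400 × 0.0571) = 23; θ*₍23₎ = 11.9.
Upper: z₀ + z₂ = 2.029; 1 − a(z₀+z₂) = 0.8458; argument = 2.4679 → 2.47; α₂ = 0.9932; rank = 397; θ*₍397₎ = 19.0.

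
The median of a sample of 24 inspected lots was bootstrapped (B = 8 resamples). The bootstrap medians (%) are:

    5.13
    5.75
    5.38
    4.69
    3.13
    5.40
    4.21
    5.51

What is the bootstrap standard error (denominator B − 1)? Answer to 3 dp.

Bootstrap SE is the standard deviation of the 8 replicate medians.
Mean of replicates: (5.13 + 5.75 + 5.38 + 4.69 + 3.13 + 5.40 + 4.21 + 5.51) / 8 = 39.2000 / 8 = 4.9000
Sum of squared deviations: (+0.2300)² + (+0.8500)² + (+0.4800)² + (−0.2100)² + (−1.7700)² + (+0.5000)² + (−0.6900)² + (+0.6100)² = 5.2810
Variance = 5.2810 / 7 = 0.7544
SE* = √0.7544

SE* = 0.869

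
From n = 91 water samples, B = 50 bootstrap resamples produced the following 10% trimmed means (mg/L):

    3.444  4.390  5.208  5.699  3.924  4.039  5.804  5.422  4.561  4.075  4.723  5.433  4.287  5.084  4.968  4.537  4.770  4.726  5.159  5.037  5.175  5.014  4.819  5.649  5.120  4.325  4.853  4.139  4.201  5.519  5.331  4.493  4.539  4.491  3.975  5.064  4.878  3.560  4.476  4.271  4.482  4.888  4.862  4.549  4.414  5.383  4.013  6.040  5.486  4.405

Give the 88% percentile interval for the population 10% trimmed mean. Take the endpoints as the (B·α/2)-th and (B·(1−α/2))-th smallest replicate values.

Sorted replicates: 3.444, 3.560, 3.924, 3.975, 4.013, 4.039, 4.075, 4.139, 4.201, 4.271, 4.287, 4.325, 4.390, 4.405, 4.414, 4.476, 4.482, 4.491, 4.493, 4.537, 4.539, 4.549, 4.561, 4.723, 4.726, 4.770, 4.819, 4.853, 4.862, 4.878, 4.888, 4.968, 5.014, 5.037, 5.064, 5.084, 5.120, 5.159, 5.175, 5.208, 5.331, 5.383, 5.422, 5.433, 5.486, 5.519, 5.649, 5.699, 5.804, 6.040
α = 0.12; lower rank = 50 × 0.060 = 3; upper rank = 50 × 0.940 = 47.
The 3rd smallest replicate is 3.924; the 47th is 5.649.

(3.924, 5.649)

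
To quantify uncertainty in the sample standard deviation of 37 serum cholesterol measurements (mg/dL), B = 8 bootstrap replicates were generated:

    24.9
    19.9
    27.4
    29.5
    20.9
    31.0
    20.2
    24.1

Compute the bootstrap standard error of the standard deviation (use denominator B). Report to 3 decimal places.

SE* = 4.002

Bootstrap SE is the standard deviation of the 8 replicate standard deviations.
Mean of replicates: (24.9 + 19.9 + 27.4 + 29.5 + 20.9 + 31.0 + 20.2 + 24.1) / 8 = 197.9000 / 8 = 24.7375
Sum of squared deviations: (+0.1625)² + (−4.8375)² + (+2.6625)² + (+4.7625)² + (−3.8375)² + (+6.2625)² + (−4.5375)² + (−0.6375)² = 128.1388
Variance = 128.1388 / 8 = 16.0173
SE* = √16.0173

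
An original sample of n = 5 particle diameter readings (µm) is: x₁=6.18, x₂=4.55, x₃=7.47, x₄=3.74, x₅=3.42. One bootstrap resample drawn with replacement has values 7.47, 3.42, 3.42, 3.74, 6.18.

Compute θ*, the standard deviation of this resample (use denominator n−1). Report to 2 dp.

θ* = 1.87

Mean = 4.8460; sum of squared deviations = 13.9551
s² = 13.9551 / 4 = 3.4888
s = √3.4888 = 1.87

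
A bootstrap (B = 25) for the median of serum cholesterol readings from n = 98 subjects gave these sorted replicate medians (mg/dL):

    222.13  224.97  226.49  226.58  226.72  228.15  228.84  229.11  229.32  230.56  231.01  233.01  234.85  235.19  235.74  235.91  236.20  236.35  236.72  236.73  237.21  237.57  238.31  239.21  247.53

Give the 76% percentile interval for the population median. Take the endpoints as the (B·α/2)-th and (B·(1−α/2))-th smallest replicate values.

(226.49, 237.57)

α = 0.24; lower rank = 25 × 0.120 = 3; upper rank = 25 × 0.880 = 22.
The 3rd smallest replicate is 226.49; the 22nd is 237.57.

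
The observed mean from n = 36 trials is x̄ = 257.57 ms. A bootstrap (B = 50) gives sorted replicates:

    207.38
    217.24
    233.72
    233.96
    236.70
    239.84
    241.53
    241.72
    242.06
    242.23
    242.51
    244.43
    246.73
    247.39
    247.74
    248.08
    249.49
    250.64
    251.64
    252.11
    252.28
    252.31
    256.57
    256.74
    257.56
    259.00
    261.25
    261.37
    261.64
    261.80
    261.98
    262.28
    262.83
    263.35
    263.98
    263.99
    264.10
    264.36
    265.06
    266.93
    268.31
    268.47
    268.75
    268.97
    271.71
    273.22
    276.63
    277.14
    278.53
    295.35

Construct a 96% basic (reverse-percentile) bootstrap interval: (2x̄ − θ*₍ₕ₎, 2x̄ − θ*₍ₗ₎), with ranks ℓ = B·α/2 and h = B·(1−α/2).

(236.61, 307.76)

Percentile endpoints at ranks 1 and 49: θ*₍1₎ = 207.38, θ*₍49₎ = 278.53.
Basic interval reflects these around x̄:
  lower = 2 × 257.57 − 278.53 = 236.61
  upper = 2 × 257.57 − 207.38 = 307.76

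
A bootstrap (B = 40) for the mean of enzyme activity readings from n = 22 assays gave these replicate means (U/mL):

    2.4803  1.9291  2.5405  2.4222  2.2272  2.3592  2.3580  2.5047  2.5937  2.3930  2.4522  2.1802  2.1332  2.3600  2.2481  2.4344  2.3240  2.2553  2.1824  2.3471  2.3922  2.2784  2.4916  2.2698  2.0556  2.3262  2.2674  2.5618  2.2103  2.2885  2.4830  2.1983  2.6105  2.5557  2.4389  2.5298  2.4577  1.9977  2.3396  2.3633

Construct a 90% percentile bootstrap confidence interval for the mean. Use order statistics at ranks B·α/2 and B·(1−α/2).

Sorted replicates: 1.9291, 1.9977, 2.0556, 2.1332, 2.1802, 2.1824, 2.1983, 2.2103, 2.2272, 2.2481, 2.2553, 2.2674, 2.2698, 2.2784, 2.2885, 2.3240, 2.3262, 2.3396, 2.3471, 2.3580, 2.3592, 2.3600, 2.3633, 2.3922, 2.3930, 2.4222, 2.4344, 2.4389, 2.4522, 2.4577, 2.4803, 2.4830, 2.4916, 2.5047, 2.5298, 2.5405, 2.5557, 2.5618, 2.5937, 2.6105
α = 0.10; lower rank = 40 × 0.050 = 2; upper rank = 40 × 0.950 = 38.
The 2nd smallest replicate is 1.9977; the 38th is 2.5618.

(1.9977, 2.5618)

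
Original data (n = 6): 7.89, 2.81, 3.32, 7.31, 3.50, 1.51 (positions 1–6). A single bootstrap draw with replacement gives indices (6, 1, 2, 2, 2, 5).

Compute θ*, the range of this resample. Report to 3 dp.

θ* = 6.380

Resample values: 1.51, 7.89, 2.81, 2.81, 2.81, 3.50.
Range = 7.89 − 1.51 = 6.380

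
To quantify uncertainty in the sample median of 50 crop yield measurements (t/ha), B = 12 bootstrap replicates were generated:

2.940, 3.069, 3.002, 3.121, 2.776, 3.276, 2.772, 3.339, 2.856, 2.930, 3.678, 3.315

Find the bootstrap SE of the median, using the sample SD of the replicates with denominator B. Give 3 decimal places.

Bootstrap SE is the standard deviation of the 12 replicate medians.
Mean of replicates: (2.940 + 3.069 + 3.002 + 3.121 + 2.776 + 3.276 + 2.772 + 3.339 + 2.856 + 2.930 + 3.678 + 3.315) / 12 = 37.0740 / 12 = 3.0895
Sum of squared deviations: (−0.1495)² + (−0.0205)² + (−0.0875)² + (+0.0315)² + (−0.3135)² + (+0.1865)² + (−0.3175)² + (+0.2495)² + (−0.2335)² + (−0.1595)² + (+0.5885)² + (+0.2255)² = 0.8047
Variance = 0.8047 / 12 = 0.0671
SE* = √0.0671

SE* = 0.259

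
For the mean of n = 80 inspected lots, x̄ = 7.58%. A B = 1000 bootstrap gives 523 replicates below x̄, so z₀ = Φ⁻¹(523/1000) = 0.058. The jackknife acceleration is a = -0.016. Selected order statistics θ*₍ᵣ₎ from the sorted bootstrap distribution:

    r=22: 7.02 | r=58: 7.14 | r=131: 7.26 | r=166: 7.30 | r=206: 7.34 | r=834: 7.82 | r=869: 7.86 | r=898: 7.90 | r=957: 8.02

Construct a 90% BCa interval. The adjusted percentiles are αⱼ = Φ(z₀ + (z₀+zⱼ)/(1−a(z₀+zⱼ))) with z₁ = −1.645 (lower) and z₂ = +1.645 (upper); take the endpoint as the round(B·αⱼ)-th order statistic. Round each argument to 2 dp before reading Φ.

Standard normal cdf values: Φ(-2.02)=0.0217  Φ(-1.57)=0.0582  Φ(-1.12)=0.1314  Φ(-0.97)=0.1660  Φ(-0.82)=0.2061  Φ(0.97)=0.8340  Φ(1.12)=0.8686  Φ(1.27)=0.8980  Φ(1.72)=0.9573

Lower: z₀ + z₁ = 0.058 + (-1.645) = -1.587; 1 − a(z₀+z₁) = 1 − (-0.016)(-1.587) = 0.9746; argument = 0.058 + (-1.587)/0.9746 = -1.5703 → -1.57.
α₁ = Φ(-1.57) = 0.0582; rank = round(1000 × 0.0582) = 58; θ*₍58₎ = 7.14.
Upper: z₀ + z₂ = 1.703; 1 − a(z₀+z₂) = 1.0272; argument = 1.7158 → 1.72; α₂ = 0.9573; rank = 957; θ*₍957₎ = 8.02.

(7.14, 8.02)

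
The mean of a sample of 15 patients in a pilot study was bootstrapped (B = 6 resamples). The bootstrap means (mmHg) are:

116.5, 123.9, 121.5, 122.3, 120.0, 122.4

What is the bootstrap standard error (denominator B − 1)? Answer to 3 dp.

SE* = 2.588

Bootstrap SE is the standard deviation of the 6 replicate means.
Mean of replicates: (116.5 + 123.9 + 121.5 + 122.3 + 120.0 + 122.4) / 6 = 726.6000 / 6 = 121.1000
Sum of squared deviations: (−4.6000)² + (+2.8000)² + (+0.4000)² + (+1.2000)² + (−1.1000)² + (+1.3000)² = 33.5000
Variance = 33.5000 / 5 = 6.7000
SE* = √6.7000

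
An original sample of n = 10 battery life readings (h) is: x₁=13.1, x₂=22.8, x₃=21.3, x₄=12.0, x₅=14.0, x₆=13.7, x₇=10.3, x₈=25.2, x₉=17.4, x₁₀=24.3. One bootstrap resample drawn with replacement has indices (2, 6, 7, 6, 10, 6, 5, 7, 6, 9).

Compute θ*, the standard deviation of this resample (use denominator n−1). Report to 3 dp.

θ* = 4.755

Resample values: 22.8, 13.7, 10.3, 13.7, 24.3, 13.7, 14.0, 10.3, 13.7, 17.4.
Mean = 15.3900; sum of squared deviations = 203.5090
s² = 203.5090 / 9 = 22.6121
s = √22.6121 = 4.755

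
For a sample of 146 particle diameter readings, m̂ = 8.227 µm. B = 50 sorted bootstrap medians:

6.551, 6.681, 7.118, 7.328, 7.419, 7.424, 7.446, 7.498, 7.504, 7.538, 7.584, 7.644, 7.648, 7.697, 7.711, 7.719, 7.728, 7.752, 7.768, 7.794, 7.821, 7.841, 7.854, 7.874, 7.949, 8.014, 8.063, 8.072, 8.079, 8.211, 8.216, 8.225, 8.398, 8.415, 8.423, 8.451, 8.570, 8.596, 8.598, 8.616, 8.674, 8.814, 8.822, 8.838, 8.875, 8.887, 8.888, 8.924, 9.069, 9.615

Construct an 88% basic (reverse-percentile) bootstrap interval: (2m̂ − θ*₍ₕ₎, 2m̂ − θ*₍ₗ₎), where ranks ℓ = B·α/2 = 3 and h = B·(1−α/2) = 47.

(7.566, 9.336)

Percentile endpoints at ranks 3 and 47: θ*₍3₎ = 7.118, θ*₍47₎ = 8.888.
Basic interval reflects these around m̂:
  lower = 2 × 8.227 − 8.888 = 7.566
  upper = 2 × 8.227 − 7.118 = 9.336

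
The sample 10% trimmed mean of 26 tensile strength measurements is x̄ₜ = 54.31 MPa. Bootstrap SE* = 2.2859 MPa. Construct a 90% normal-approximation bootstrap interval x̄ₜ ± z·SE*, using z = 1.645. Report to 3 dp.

(50.550, 58.070)

Margin = 1.645 × 2.2859 = 3.7603
Interval: 54.31 ± 3.7603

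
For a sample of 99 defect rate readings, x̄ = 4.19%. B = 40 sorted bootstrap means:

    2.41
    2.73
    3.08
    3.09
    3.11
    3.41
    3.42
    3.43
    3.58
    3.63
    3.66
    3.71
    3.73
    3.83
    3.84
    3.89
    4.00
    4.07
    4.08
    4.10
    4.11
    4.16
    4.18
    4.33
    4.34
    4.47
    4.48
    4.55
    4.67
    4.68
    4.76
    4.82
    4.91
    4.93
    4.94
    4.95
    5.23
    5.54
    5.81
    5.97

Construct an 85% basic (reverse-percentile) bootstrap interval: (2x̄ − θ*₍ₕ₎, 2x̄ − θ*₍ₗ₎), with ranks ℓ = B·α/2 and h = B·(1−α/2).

(3.15, 5.30)

Percentile endpoints at ranks 3 and 37: θ*₍3₎ = 3.08, θ*₍37₎ = 5.23.
Basic interval reflects these around x̄:
  lower = 2 × 4.19 − 5.23 = 3.15
  upper = 2 × 4.19 − 3.08 = 5.30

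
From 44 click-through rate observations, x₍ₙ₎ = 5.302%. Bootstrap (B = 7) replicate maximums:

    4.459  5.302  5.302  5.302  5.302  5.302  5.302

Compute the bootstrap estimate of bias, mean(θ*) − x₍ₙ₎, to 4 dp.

bias = −0.1204

mean(θ*) = (4.459 + 5.302 + 5.302 + 5.302 + 5.302 + 5.302 + 5.302) / 7 = 5.18157
bias = 5.18157 − 5.302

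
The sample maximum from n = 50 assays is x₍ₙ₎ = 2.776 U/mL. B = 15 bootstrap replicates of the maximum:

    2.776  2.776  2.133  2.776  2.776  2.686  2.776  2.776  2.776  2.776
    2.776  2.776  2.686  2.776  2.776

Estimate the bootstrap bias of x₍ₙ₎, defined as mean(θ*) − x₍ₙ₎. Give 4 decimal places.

mean(θ*) = (2.776 + 2.776 + 2.133 + 2.776 + 2.776 + 2.686 + 2.776 + 2.776 + 2.776 + 2.776 + 2.776 + 2.776 + 2.686 + 2.776 + 2.776) / 15 = 2.72113
bias = 2.72113 − 2.776

bias = −0.0549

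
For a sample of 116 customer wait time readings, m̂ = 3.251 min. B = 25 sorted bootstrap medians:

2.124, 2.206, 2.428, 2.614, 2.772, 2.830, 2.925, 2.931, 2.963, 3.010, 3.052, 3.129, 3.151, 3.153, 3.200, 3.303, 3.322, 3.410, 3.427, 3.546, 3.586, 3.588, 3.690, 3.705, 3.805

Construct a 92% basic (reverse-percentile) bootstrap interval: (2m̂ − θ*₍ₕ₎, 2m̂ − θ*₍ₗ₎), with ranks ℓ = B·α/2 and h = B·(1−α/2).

(2.797, 4.378)

Percentile endpoints at ranks 1 and 24: θ*₍1₎ = 2.124, θ*₍24₎ = 3.705.
Basic interval reflects these around m̂:
  lower = 2 × 3.251 − 3.705 = 2.797
  upper = 2 × 3.251 − 2.124 = 4.378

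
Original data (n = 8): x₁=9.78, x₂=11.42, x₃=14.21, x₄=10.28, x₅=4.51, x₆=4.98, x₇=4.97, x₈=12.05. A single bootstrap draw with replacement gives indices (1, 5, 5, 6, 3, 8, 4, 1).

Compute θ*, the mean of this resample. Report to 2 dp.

Resample values: 9.78, 4.51, 4.51, 4.98, 14.21, 12.05, 10.28, 9.78.
Mean = (9.78 + 4.51 + 4.51 + 4.98 + 14.21 + 12.05 + 10.28 + 9.78) / 8 = 70.100 / 8 = 8.76

θ* = 8.76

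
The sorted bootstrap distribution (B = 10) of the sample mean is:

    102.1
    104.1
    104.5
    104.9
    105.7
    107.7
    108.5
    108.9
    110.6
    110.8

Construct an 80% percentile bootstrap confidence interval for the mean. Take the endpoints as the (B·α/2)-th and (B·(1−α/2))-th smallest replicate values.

(102.1, 110.6)

α = 0.20; lower rank = 10 × 0.100 = 1; upper rank = 10 × 0.900 = 9.
The 1st smallest replicate is 102.1; the 9th is 110.6.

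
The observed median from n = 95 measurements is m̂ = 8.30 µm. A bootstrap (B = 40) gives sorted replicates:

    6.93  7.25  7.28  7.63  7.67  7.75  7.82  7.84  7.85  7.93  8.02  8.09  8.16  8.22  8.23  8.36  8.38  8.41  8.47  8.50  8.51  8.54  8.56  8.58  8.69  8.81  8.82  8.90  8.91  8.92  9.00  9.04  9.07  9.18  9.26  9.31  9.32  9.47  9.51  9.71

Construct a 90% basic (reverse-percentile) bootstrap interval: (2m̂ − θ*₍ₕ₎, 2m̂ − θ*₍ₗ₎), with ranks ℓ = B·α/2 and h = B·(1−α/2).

Percentile endpoints at ranks 2 and 38: θ*₍2₎ = 7.25, θ*₍38₎ = 9.47.
Basic interval reflects these around m̂:
  lower = 2 × 8.30 − 9.47 = 7.13
  upper = 2 × 8.30 − 7.25 = 9.35

(7.13, 9.35)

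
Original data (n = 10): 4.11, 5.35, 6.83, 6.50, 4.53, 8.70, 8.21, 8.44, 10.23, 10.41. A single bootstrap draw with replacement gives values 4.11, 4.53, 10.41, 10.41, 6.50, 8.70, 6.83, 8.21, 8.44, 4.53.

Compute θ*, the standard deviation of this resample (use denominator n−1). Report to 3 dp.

Mean = 7.2670; sum of squared deviations = 49.8038
s² = 49.8038 / 9 = 5.5338
s = √5.5338 = 2.352

θ* = 2.352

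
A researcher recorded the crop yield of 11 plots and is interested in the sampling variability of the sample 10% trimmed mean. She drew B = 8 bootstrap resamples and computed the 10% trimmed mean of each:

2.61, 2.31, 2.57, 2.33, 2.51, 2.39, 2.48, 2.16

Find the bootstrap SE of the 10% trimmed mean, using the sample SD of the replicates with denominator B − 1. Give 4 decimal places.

SE* = 0.1507

Bootstrap SE is the standard deviation of the 8 replicate 10% trimmed means.
Mean of replicates: (2.61 + 2.31 + 2.57 + 2.33 + 2.51 + 2.39 + 2.48 + 2.16) / 8 = 19.36000 / 8 = 2.42000
Sum of squared deviations: (+0.19000)² + (−0.11000)² + (+0.15000)² + (−0.09000)² + (+0.09000)² + (−0.03000)² + (+0.06000)² + (−0.26000)² = 0.15900
Variance = 0.15900 / 7 = 0.02271
SE* = √0.02271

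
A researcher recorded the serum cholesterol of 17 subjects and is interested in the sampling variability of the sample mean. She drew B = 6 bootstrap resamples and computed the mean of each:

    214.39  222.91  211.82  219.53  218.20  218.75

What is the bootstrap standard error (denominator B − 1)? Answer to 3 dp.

Bootstrap SE is the standard deviation of the 6 replicate means.
Mean of replicates: (214.39 + 222.91 + 211.82 + 219.53 + 218.20 + 218.75) / 6 = 1305.6000 / 6 = 217.6000
Sum of squared deviations: (−3.2100)² + (+5.3100)² + (−5.7800)² + (+1.9300)² + (+0.6000)² + (+1.1500)² = 77.3160
Variance = 77.3160 / 5 = 15.4632
SE* = √15.4632

SE* = 3.932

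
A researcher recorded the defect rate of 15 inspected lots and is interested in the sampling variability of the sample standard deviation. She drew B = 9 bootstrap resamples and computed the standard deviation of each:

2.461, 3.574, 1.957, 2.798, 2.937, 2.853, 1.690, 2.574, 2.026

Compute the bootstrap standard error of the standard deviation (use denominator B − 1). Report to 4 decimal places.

SE* = 0.5837

Bootstrap SE is the standard deviation of the 9 replicate standard deviations.
Mean of replicates: (2.461 + 3.574 + 1.957 + 2.798 + 2.937 + 2.853 + 1.690 + 2.574 + 2.026) / 9 = 22.87000 / 9 = 2.54111
Sum of squared deviations: (−0.08011)² + (+1.03289)² + (−0.58411)² + (+0.25689)² + (+0.39589)² + (+0.31189)² + (−0.85111)² + (+0.03289)² + (−0.51511)² = 2.72527
Variance = 2.72527 / 8 = 0.34066
SE* = √0.34066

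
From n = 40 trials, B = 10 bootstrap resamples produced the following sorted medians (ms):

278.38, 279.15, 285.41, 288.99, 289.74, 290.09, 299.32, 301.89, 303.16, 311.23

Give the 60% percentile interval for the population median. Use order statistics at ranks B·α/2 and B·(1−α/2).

(279.15, 301.89)

α = 0.40; lower rank = 10 × 0.200 = 2; upper rank = 10 × 0.800 = 8.
The 2nd smallest replicate is 279.15; the 8th is 301.89.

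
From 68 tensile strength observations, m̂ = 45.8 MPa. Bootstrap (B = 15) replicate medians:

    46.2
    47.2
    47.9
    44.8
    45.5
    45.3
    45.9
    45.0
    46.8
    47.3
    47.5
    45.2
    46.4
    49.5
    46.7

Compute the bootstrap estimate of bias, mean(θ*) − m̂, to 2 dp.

mean(θ*) = (46.2 + 47.2 + 47.9 + 44.8 + 45.5 + 45.3 + 45.9 + 45.0 + 46.8 + 47.3 + 47.5 + 45.2 + 46.4 + 49.5 + 46.7) / 15 = 46.480
bias = 46.480 − 45.8

bias = +0.68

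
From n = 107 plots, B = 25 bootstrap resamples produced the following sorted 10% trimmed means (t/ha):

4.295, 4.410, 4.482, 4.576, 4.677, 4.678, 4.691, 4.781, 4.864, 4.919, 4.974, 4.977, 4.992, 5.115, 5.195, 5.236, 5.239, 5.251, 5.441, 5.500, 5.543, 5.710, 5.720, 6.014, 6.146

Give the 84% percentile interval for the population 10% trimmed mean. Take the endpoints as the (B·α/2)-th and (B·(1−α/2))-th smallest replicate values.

α = 0.16; lower rank = 25 × 0.080 = 2; upper rank = 25 × 0.920 = 23.
The 2nd smallest replicate is 4.410; the 23rd is 5.720.

(4.410, 5.720)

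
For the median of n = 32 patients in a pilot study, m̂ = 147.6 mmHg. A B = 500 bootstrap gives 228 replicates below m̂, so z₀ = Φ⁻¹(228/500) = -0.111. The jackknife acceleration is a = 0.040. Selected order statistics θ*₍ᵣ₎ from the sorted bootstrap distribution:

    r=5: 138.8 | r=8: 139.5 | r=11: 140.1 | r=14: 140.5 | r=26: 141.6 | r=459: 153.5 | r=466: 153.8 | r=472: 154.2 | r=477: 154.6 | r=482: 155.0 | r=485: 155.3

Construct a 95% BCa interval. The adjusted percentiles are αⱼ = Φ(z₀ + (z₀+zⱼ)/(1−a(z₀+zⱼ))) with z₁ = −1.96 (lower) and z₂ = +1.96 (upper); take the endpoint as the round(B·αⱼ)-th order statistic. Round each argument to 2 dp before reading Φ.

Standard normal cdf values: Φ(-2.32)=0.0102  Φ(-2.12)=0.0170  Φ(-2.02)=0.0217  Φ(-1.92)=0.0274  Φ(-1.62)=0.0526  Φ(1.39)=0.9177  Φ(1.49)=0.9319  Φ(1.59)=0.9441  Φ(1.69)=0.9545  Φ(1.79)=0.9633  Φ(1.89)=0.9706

Lower: z₀ + z₁ = -0.111 + (-1.960) = -2.071; 1 − a(z₀+z₁) = 1 − (0.040)(-2.071) = 1.0828; argument = -0.111 + (-2.071)/1.0828 = -2.0236 → -2.02.
α₁ = Φ(-2.02) = 0.0217; rank = round(500 × 0.0217) = 11; θ*₍11₎ = 140.1.
Upper: z₀ + z₂ = 1.849; 1 − a(z₀+z₂) = 0.9260; argument = 1.8857 → 1.89; α₂ = 0.9706; rank = 485; θ*₍485₎ = 155.3.

(140.1, 155.3)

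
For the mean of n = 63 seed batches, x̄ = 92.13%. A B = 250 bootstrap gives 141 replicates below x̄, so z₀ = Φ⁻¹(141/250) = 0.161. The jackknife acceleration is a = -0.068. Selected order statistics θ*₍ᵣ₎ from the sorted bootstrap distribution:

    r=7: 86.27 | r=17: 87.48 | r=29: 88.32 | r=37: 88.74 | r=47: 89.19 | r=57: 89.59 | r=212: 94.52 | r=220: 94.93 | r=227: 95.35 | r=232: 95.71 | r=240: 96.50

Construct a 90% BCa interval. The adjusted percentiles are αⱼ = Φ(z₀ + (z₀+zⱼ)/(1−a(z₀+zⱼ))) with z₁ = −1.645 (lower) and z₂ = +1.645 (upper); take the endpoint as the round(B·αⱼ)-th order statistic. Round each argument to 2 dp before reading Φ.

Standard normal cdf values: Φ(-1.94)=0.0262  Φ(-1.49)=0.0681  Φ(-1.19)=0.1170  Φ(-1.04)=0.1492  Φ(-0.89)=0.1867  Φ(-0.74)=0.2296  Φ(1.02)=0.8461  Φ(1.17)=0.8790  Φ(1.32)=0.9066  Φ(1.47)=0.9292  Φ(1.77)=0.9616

(87.48, 96.50)

Lower: z₀ + z₁ = 0.161 + (-1.645) = -1.484; 1 − a(z₀+z₁) = 1 − (-0.068)(-1.484) = 0.8991; argument = 0.161 + (-1.484)/0.8991 = -1.4896 → -1.49.
α₁ = Φ(-1.49) = 0.0681; rank = round(250 × 0.0681) = 17; θ*₍17₎ = 87.48.
Upper: z₀ + z₂ = 1.806; 1 − a(z₀+z₂) = 1.1228; argument = 1.7695 → 1.77; α₂ = 0.9616; rank = 240; θ*₍240₎ = 96.50.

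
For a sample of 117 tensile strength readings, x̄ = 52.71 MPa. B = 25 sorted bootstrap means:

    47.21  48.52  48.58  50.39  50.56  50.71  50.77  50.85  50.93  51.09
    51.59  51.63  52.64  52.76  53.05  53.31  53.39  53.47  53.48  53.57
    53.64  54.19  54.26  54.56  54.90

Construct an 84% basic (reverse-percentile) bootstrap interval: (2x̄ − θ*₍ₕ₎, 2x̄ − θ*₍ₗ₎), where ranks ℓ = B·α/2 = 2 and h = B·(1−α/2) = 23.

Percentile endpoints at ranks 2 and 23: θ*₍2₎ = 48.52, θ*₍23₎ = 54.26.
Basic interval reflects these around x̄:
  lower = 2 × 52.71 − 54.26 = 51.16
  upper = 2 × 52.71 − 48.52 = 56.90

(51.16, 56.90)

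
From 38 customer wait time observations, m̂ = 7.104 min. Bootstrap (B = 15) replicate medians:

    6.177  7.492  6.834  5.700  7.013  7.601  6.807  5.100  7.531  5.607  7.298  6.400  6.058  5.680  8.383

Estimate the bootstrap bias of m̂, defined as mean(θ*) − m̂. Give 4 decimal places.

mean(θ*) = (6.177 + 7.492 + 6.834 + 5.700 + 7.013 + 7.601 + 6.807 + 5.100 + 7.531 + 5.607 + 7.298 + 6.400 + 6.058 + 5.680 + 8.383) / 15 = 6.64540
bias = 6.64540 − 7.104

bias = −0.4586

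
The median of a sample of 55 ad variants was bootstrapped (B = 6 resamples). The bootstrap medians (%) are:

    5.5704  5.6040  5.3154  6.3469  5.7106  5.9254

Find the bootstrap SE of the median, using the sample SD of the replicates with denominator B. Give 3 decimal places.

Bootstrap SE is the standard deviation of the 6 replicate medians.
Mean of replicates: (5.5704 + 5.6040 + 5.3154 + 6.3469 + 5.7106 + 5.9254) / 6 = 34.47270 / 6 = 5.74545
Sum of squared deviations: (−0.17505)² + (−0.14145)² + (−0.43005)² + (+0.60145)² + (−0.03485)² + (+0.17995)² = 0.63093
Variance = 0.63093 / 6 = 0.10516
SE* = √0.10516

SE* = 0.324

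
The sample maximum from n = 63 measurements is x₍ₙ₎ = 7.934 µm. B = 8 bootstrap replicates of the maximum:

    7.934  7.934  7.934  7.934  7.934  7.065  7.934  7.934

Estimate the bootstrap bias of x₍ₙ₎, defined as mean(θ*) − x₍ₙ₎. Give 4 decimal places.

bias = −0.1086

mean(θ*) = (7.934 + 7.934 + 7.934 + 7.934 + 7.934 + 7.065 + 7.934 + 7.934) / 8 = 7.82538
bias = 7.82538 − 7.934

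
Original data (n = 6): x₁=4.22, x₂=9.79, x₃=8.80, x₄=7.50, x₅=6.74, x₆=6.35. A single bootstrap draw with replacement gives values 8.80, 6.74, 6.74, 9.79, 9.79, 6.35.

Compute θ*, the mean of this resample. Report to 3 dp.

θ* = 8.035

Mean = (8.80 + 6.74 + 6.74 + 9.79 + 9.79 + 6.35) / 6 = 48.210 / 6 = 8.035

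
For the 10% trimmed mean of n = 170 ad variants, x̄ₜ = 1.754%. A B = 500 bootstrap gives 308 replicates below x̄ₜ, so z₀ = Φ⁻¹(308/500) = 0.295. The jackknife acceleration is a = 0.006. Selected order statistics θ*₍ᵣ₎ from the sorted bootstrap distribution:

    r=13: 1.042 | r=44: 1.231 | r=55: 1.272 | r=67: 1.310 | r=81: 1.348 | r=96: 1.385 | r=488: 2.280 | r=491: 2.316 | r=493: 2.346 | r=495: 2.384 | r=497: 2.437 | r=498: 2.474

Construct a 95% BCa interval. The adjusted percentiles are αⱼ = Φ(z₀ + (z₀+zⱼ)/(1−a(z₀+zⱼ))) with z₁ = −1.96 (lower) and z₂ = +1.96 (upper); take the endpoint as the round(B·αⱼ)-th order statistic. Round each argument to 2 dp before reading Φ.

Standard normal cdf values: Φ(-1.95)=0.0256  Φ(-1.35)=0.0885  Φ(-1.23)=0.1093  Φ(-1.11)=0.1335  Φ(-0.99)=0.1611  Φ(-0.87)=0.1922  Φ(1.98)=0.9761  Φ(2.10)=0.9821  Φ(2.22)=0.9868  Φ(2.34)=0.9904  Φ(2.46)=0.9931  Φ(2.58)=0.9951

Lower: z₀ + z₁ = 0.295 + (-1.960) = -1.665; 1 − a(z₀+z₁) = 1 − (0.006)(-1.665) = 1.0100; argument = 0.295 + (-1.665)/1.0100 = -1.3535 → -1.35.
α₁ = Φ(-1.35) = 0.0885; rank = round(500 × 0.0885) = 44; θ*₍44₎ = 1.231.
Upper: z₀ + z₂ = 2.255; 1 − a(z₀+z₂) = 0.9865; argument = 2.5809 → 2.58; α₂ = 0.9951; rank = 498; θ*₍498₎ = 2.474.

(1.231, 2.474)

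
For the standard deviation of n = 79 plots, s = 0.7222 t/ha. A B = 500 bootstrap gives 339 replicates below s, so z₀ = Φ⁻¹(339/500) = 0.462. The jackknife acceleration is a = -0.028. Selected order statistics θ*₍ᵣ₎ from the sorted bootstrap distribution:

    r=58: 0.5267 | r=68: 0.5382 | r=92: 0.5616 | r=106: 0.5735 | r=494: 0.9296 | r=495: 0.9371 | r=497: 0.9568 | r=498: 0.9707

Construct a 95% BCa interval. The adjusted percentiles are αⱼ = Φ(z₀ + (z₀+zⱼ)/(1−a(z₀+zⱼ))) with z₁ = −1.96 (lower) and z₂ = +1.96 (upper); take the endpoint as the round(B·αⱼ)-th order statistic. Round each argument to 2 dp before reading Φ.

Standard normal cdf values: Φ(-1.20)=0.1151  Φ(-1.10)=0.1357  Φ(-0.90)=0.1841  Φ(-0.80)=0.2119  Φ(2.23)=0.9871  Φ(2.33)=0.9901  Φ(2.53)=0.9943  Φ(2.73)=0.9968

(0.5382, 0.9707)

Lower: z₀ + z₁ = 0.462 + (-1.960) = -1.498; 1 − a(z₀+z₁) = 1 − (-0.028)(-1.498) = 0.9581; argument = 0.462 + (-1.498)/0.9581 = -1.1016 → -1.10.
α₁ = Φ(-1.10) = 0.1357; rank = round(500 × 0.1357) = 68; θ*₍68₎ = 0.5382.
Upper: z₀ + z₂ = 2.422; 1 − a(z₀+z₂) = 1.0678; argument = 2.7302 → 2.73; α₂ = 0.9968; rank = 498; θ*₍498₎ = 0.9707.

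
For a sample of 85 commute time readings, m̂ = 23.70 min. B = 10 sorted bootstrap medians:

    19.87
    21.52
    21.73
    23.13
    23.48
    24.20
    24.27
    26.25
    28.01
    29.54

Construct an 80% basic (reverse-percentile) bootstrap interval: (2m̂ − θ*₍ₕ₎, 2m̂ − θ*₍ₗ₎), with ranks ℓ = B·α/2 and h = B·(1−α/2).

Percentile endpoints at ranks 1 and 9: θ*₍1₎ = 19.87, θ*₍9₎ = 28.01.
Basic interval reflects these around m̂:
  lower = 2 × 23.70 − 28.01 = 19.39
  upper = 2 × 23.70 − 19.87 = 27.53

(19.39, 27.53)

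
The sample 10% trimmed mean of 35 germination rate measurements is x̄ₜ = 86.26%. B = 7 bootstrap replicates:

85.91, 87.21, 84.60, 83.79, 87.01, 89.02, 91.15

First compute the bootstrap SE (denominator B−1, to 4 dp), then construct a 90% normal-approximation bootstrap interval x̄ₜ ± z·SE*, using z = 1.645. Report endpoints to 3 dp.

(82.088, 90.432)

Mean of replicates = 86.9557; sum of squared deviations = 38.5856; SE* = √(38.5856/6) = 2.5359
Margin = 1.645 × 2.5359 = 4.1716
Interval: 86.26 ± 4.1716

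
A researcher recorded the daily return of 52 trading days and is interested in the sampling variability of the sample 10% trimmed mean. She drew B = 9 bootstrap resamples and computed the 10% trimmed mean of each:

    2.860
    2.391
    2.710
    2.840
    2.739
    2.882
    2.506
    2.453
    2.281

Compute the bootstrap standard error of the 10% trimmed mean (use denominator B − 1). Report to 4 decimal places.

Bootstrap SE is the standard deviation of the 9 replicate 10% trimmed means.
Mean of replicates: (2.860 + 2.391 + 2.710 + 2.840 + 2.739 + 2.882 + 2.506 + 2.453 + 2.281) / 9 = 23.66200 / 9 = 2.62911
Sum of squared deviations: (+0.23089)² + (−0.23811)² + (+0.08089)² + (+0.21089)² + (+0.10989)² + (+0.25289)² + (−0.12311)² + (−0.17611)² + (−0.34811)² = 0.40440
Variance = 0.40440 / 8 = 0.05055
SE* = √0.05055

SE* = 0.2248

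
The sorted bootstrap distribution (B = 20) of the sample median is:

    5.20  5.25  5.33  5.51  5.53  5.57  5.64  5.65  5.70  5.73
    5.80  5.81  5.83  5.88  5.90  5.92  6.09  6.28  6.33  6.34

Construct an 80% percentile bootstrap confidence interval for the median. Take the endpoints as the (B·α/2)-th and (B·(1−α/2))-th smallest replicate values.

(5.25, 6.28)

α = 0.20; lower rank = 20 × 0.100 = 2; upper rank = 20 × 0.900 = 18.
The 2nd smallest replicate is 5.25; the 18th is 6.28.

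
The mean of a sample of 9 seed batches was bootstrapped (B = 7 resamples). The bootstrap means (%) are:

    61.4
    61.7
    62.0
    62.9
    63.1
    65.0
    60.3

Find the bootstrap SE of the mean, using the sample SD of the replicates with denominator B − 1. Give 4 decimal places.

Bootstrap SE is the standard deviation of the 7 replicate means.
Mean of replicates: (61.4 + 61.7 + 62.0 + 62.9 + 63.1 + 65.0 + 60.3) / 7 = 436.40000 / 7 = 62.34286
Sum of squared deviations: (−0.94286)² + (−0.64286)² + (−0.34286)² + (+0.55714)² + (+0.75714)² + (+2.65714)² + (−2.04286)² = 13.53714
Variance = 13.53714 / 6 = 2.25619
SE* = √2.25619

SE* = 1.5021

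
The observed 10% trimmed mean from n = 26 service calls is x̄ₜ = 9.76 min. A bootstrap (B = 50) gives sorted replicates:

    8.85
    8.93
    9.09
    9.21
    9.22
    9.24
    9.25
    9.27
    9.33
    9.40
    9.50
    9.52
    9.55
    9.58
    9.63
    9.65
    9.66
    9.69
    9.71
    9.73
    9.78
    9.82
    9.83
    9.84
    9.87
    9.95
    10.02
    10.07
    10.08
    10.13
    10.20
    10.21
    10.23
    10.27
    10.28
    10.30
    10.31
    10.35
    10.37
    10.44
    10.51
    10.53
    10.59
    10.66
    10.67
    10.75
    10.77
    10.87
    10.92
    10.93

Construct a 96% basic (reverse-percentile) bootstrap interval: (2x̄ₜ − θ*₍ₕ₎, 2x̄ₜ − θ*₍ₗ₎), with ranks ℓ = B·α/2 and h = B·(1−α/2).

(8.60, 10.67)

Percentile endpoints at ranks 1 and 49: θ*₍1₎ = 8.85, θ*₍49₎ = 10.92.
Basic interval reflects these around x̄ₜ:
  lower = 2 × 9.76 − 10.92 = 8.60
  upper = 2 × 9.76 − 8.85 = 10.67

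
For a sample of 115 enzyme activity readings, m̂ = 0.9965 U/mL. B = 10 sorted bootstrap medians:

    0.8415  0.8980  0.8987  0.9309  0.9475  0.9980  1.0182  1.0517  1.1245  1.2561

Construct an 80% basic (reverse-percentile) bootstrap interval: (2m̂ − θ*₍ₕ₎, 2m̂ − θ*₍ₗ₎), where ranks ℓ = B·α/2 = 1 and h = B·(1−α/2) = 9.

Percentile endpoints at ranks 1 and 9: θ*₍1₎ = 0.8415, θ*₍9₎ = 1.1245.
Basic interval reflects these around m̂:
  lower = 2 × 0.9965 − 1.1245 = 0.8685
  upper = 2 × 0.9965 − 0.8415 = 1.1515

(0.8685, 1.1515)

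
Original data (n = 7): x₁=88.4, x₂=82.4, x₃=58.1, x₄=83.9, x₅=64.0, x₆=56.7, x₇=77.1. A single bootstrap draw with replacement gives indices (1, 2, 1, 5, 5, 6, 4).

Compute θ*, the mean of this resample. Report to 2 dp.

θ* = 75.40

Resample values: 88.4, 82.4, 88.4, 64.0, 64.0, 56.7, 83.9.
Mean = (88.4 + 82.4 + 88.4 + 64.0 + 64.0 + 56.7 + 83.9) / 7 = 527.80 / 7 = 75.40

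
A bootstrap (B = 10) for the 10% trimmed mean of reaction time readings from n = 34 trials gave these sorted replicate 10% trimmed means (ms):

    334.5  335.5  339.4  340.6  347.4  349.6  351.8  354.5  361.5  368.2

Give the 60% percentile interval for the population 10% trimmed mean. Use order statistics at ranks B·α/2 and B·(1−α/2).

(335.5, 354.5)

α = 0.40; lower rank = 10 × 0.200 = 2; upper rank = 10 × 0.800 = 8.
The 2nd smallest replicate is 335.5; the 8th is 354.5.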